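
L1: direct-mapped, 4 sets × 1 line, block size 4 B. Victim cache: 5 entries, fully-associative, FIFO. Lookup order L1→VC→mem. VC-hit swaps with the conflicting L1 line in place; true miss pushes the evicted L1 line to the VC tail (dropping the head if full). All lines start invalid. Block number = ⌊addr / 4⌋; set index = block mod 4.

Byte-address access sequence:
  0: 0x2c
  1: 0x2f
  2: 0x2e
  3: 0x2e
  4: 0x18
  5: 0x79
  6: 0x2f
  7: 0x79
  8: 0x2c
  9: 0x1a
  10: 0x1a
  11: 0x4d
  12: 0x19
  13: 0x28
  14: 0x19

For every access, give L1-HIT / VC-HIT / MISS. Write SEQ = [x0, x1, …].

SEQ = [MISS, L1-HIT, L1-HIT, L1-HIT, MISS, MISS, L1-HIT, L1-HIT, L1-HIT, VC-HIT, L1-HIT, MISS, L1-HIT, MISS, VC-HIT]

  [0] addr=0x2c blk=11 s=3: MISS | VC []
  [1] addr=0x2f blk=11 s=3: L1-HIT | VC []
  [2] addr=0x2e blk=11 s=3: L1-HIT | VC []
  [3] addr=0x2e blk=11 s=3: L1-HIT | VC []
  [4] addr=0x18 blk=6 s=2: MISS | VC []
  [5] addr=0x79 blk=30 s=2: MISS | VC [6]
  [6] addr=0x2f blk=11 s=3: L1-HIT | VC [6]
  [7] addr=0x79 blk=30 s=2: L1-HIT | VC [6]
  [8] addr=0x2c blk=11 s=3: L1-HIT | VC [6]
  [9] addr=0x1a blk=6 s=2: VC-HIT | VC [30]
  [10] addr=0x1a blk=6 s=2: L1-HIT | VC [30]
  [11] addr=0x4d blk=19 s=3: MISS | VC [30, 11]
  [12] addr=0x19 blk=6 s=2: L1-HIT | VC [30, 11]
  [13] addr=0x28 blk=10 s=2: MISS | VC [30, 11, 6]
  [14] addr=0x19 blk=6 s=2: VC-HIT | VC [30, 11, 10]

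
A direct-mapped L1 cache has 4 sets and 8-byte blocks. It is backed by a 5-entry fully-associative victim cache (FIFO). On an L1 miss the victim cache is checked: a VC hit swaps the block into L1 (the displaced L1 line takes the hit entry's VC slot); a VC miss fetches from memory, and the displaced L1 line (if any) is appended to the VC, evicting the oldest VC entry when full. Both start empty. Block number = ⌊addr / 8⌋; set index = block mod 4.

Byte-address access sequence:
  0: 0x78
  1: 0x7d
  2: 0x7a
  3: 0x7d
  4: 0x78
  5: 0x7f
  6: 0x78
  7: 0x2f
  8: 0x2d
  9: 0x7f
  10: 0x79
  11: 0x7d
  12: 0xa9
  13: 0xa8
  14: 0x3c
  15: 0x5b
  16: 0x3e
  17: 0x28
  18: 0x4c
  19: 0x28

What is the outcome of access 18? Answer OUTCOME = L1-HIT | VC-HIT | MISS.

0: 0x78 (blk 15, set 3) → MISS  vc=[]
1: 0x7d (blk 15, set 3) → L1-HIT  vc=[]
2: 0x7a (blk 15, set 3) → L1-HIT  vc=[]
3: 0x7d (blk 15, set 3) → L1-HIT  vc=[]
4: 0x78 (blk 15, set 3) → L1-HIT  vc=[]
5: 0x7f (blk 15, set 3) → L1-HIT  vc=[]
6: 0x78 (blk 15, set 3) → L1-HIT  vc=[]
7: 0x2f (blk 5, set 1) → MISS  vc=[]
8: 0x2d (blk 5, set 1) → L1-HIT  vc=[]
9: 0x7f (blk 15, set 3) → L1-HIT  vc=[]
10: 0x79 (blk 15, set 3) → L1-HIT  vc=[]
11: 0x7d (blk 15, set 3) → L1-HIT  vc=[]
12: 0xa9 (blk 21, set 1) → MISS  vc=[5]
13: 0xa8 (blk 21, set 1) → L1-HIT  vc=[5]
14: 0x3c (blk 7, set 3) → MISS  vc=[5, 15]
15: 0x5b (blk 11, set 3) → MISS  vc=[5, 15, 7]
16: 0x3e (blk 7, set 3) → VC-HIT  vc=[5, 15, 11]
17: 0x28 (blk 5, set 1) → VC-HIT  vc=[21, 15, 11]
18: 0x4c (blk 9, set 1) → MISS  vc=[21, 15, 11, 5]
19: 0x28 (blk 5, set 1) → VC-HIT  vc=[21, 15, 11, 9]

OUTCOME = MISS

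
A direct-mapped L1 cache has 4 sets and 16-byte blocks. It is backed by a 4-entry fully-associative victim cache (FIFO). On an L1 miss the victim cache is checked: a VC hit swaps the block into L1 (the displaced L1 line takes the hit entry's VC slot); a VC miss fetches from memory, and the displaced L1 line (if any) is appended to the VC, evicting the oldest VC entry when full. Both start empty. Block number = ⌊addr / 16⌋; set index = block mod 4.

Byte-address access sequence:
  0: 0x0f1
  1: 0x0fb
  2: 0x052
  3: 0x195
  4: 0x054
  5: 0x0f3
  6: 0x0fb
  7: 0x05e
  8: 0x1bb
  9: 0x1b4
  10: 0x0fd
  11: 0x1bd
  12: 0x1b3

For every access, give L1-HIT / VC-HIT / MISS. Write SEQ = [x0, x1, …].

#0 0xf1→b15/s3 MISS; vc=[]
#1 0xfb→b15/s3 L1-HIT; vc=[]
#2 0x52→b5/s1 MISS; vc=[]
#3 0x195→b25/s1 MISS; vc=[5]
#4 0x54→b5/s1 VC-HIT; vc=[25]
#5 0xf3→b15/s3 L1-HIT; vc=[25]
#6 0xfb→b15/s3 L1-HIT; vc=[25]
#7 0x5e→b5/s1 L1-HIT; vc=[25]
#8 0x1bb→b27/s3 MISS; vc=[25,15]
#9 0x1b4→b27/s3 L1-HIT; vc=[25,15]
#10 0xfd→b15/s3 VC-HIT; vc=[25,27]
#11 0x1bd→b27/s3 VC-HIT; vc=[25,15]
#12 0x1b3→b27/s3 L1-HIT; vc=[25,15]

SEQ = [MISS, L1-HIT, MISS, MISS, VC-HIT, L1-HIT, L1-HIT, L1-HIT, MISS, L1-HIT, VC-HIT, VC-HIT, L1-HIT]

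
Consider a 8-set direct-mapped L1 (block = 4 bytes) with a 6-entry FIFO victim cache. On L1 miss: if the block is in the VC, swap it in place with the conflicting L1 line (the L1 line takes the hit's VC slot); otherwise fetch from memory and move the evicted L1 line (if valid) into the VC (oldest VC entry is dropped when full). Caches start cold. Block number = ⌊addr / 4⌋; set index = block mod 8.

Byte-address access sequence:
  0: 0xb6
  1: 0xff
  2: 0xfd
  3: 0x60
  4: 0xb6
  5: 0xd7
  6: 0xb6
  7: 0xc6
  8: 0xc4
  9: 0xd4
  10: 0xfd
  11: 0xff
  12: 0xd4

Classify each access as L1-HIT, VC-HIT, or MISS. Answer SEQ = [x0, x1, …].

  [0] addr=0xb6 blk=45 s=5: MISS | VC []
  [1] addr=0xff blk=63 s=7: MISS | VC []
  [2] addr=0xfd blk=63 s=7: L1-HIT | VC []
  [3] addr=0x60 blk=24 s=0: MISS | VC []
  [4] addr=0xb6 blk=45 s=5: L1-HIT | VC []
  [5] addr=0xd7 blk=53 s=5: MISS | VC [45]
  [6] addr=0xb6 blk=45 s=5: VC-HIT | VC [53]
  [7] addr=0xc6 blk=49 s=1: MISS | VC [53]
  [8] addr=0xc4 blk=49 s=1: L1-HIT | VC [53]
  [9] addr=0xd4 blk=53 s=5: VC-HIT | VC [45]
  [10] addr=0xfd blk=63 s=7: L1-HIT | VC [45]
  [11] addr=0xff blk=63 s=7: L1-HIT | VC [45]
  [12] addr=0xd4 blk=53 s=5: L1-HIT | VC [45]

SEQ = [MISS, MISS, L1-HIT, MISS, L1-HIT, MISS, VC-HIT, MISS, L1-HIT, VC-HIT, L1-HIT, L1-HIT, L1-HIT]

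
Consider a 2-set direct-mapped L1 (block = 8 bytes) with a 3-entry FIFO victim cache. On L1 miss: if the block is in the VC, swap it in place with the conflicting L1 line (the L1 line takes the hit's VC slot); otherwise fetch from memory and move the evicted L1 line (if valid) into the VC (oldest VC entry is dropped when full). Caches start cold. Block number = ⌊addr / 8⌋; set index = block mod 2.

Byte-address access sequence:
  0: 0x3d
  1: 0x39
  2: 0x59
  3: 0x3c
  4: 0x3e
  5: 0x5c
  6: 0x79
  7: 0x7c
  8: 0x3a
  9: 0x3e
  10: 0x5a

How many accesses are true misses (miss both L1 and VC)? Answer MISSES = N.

MISSES = 3

#0 0x3d→b7/s1 MISS; vc=[]
#1 0x39→b7/s1 L1-HIT; vc=[]
#2 0x59→b11/s1 MISS; vc=[7]
#3 0x3c→b7/s1 VC-HIT; vc=[11]
#4 0x3e→b7/s1 L1-HIT; vc=[11]
#5 0x5c→b11/s1 VC-HIT; vc=[7]
#6 0x79→b15/s1 MISS; vc=[7,11]
#7 0x7c→b15/s1 L1-HIT; vc=[7,11]
#8 0x3a→b7/s1 VC-HIT; vc=[15,11]
#9 0x3e→b7/s1 L1-HIT; vc=[15,11]
#10 0x5a→b11/s1 VC-HIT; vc=[15,7]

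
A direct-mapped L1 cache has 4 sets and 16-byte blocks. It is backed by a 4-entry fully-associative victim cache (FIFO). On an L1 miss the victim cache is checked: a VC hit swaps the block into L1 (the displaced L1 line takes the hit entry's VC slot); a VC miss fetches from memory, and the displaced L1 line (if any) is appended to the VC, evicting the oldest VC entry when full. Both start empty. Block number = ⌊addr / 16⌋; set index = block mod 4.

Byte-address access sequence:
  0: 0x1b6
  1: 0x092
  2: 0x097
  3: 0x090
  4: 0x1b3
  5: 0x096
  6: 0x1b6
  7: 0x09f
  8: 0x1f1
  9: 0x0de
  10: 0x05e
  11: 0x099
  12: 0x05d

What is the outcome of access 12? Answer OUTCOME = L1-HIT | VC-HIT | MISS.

0: 0x1b6 (blk 27, set 3) → MISS  vc=[]
1: 0x92 (blk 9, set 1) → MISS  vc=[]
2: 0x97 (blk 9, set 1) → L1-HIT  vc=[]
3: 0x90 (blk 9, set 1) → L1-HIT  vc=[]
4: 0x1b3 (blk 27, set 3) → L1-HIT  vc=[]
5: 0x96 (blk 9, set 1) → L1-HIT  vc=[]
6: 0x1b6 (blk 27, set 3) → L1-HIT  vc=[]
7: 0x9f (blk 9, set 1) → L1-HIT  vc=[]
8: 0x1f1 (blk 31, set 3) → MISS  vc=[27]
9: 0xde (blk 13, set 1) → MISS  vc=[27, 9]
10: 0x5e (blk 5, set 1) → MISS  vc=[27, 9, 13]
11: 0x99 (blk 9, set 1) → VC-HIT  vc=[27, 5, 13]
12: 0x5d (blk 5, set 1) → VC-HIT  vc=[27, 9, 13]

OUTCOME = VC-HIT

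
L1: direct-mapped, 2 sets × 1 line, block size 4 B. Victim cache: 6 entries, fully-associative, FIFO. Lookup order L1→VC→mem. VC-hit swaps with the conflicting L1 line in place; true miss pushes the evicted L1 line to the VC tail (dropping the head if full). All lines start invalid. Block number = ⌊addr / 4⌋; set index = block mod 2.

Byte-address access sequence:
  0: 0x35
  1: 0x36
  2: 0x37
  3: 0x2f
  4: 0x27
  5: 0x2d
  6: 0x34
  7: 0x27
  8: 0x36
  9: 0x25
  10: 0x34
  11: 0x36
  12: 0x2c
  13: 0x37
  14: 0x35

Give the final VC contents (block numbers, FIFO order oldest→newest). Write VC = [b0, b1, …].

#0 0x35→b13/s1 MISS; vc=[]
#1 0x36→b13/s1 L1-HIT; vc=[]
#2 0x37→b13/s1 L1-HIT; vc=[]
#3 0x2f→b11/s1 MISS; vc=[13]
#4 0x27→b9/s1 MISS; vc=[13,11]
#5 0x2d→b11/s1 VC-HIT; vc=[13,9]
#6 0x34→b13/s1 VC-HIT; vc=[11,9]
#7 0x27→b9/s1 VC-HIT; vc=[11,13]
#8 0x36→b13/s1 VC-HIT; vc=[11,9]
#9 0x25→b9/s1 VC-HIT; vc=[11,13]
#10 0x34→b13/s1 VC-HIT; vc=[11,9]
#11 0x36→b13/s1 L1-HIT; vc=[11,9]
#12 0x2c→b11/s1 VC-HIT; vc=[13,9]
#13 0x37→b13/s1 VC-HIT; vc=[11,9]
#14 0x35→b13/s1 L1-HIT; vc=[11,9]

VC = [11, 9]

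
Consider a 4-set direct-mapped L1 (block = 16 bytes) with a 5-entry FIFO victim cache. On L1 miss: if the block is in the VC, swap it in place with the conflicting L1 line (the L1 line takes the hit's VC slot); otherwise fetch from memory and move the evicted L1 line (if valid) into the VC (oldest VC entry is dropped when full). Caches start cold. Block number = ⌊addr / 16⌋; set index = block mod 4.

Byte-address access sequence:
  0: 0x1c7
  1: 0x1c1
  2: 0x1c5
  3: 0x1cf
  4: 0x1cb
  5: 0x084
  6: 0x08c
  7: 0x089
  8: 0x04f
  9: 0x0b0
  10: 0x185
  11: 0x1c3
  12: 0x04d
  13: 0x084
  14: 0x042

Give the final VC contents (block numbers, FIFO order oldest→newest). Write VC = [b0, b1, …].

  [0] addr=0x1c7 blk=28 s=0: MISS | VC []
  [1] addr=0x1c1 blk=28 s=0: L1-HIT | VC []
  [2] addr=0x1c5 blk=28 s=0: L1-HIT | VC []
  [3] addr=0x1cf blk=28 s=0: L1-HIT | VC []
  [4] addr=0x1cb blk=28 s=0: L1-HIT | VC []
  [5] addr=0x84 blk=8 s=0: MISS | VC [28]
  [6] addr=0x8c blk=8 s=0: L1-HIT | VC [28]
  [7] addr=0x89 blk=8 s=0: L1-HIT | VC [28]
  [8] addr=0x4f blk=4 s=0: MISS | VC [28, 8]
  [9] addr=0xb0 blk=11 s=3: MISS | VC [28, 8]
  [10] addr=0x185 blk=24 s=0: MISS | VC [28, 8, 4]
  [11] addr=0x1c3 blk=28 s=0: VC-HIT | VC [24, 8, 4]
  [12] addr=0x4d blk=4 s=0: VC-HIT | VC [24, 8, 28]
  [13] addr=0x84 blk=8 s=0: VC-HIT | VC [24, 4, 28]
  [14] addr=0x42 blk=4 s=0: VC-HIT | VC [24, 8, 28]

VC = [24, 8, 28]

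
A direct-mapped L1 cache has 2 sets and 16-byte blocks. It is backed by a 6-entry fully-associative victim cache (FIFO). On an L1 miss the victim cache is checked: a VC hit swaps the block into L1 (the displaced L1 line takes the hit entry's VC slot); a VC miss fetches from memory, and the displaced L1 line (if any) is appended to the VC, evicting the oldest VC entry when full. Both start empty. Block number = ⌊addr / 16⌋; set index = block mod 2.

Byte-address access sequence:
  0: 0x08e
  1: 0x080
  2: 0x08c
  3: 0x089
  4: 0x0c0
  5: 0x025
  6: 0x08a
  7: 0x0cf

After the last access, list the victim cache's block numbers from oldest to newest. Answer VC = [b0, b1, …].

VC = [2, 8]

  [0] addr=0x8e blk=8 s=0: MISS | VC []
  [1] addr=0x80 blk=8 s=0: L1-HIT | VC []
  [2] addr=0x8c blk=8 s=0: L1-HIT | VC []
  [3] addr=0x89 blk=8 s=0: L1-HIT | VC []
  [4] addr=0xc0 blk=12 s=0: MISS | VC [8]
  [5] addr=0x25 blk=2 s=0: MISS | VC [8, 12]
  [6] addr=0x8a blk=8 s=0: VC-HIT | VC [2, 12]
  [7] addr=0xcf blk=12 s=0: VC-HIT | VC [2, 8]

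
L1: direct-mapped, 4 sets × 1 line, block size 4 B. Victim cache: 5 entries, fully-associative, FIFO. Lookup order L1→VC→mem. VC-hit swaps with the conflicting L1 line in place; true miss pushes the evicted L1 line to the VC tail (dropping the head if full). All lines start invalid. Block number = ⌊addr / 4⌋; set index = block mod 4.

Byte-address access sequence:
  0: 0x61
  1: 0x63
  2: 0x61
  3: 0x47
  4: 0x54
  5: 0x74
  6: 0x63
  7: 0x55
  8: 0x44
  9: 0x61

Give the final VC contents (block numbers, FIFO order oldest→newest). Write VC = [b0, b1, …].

  [0] addr=0x61 blk=24 s=0: MISS | VC []
  [1] addr=0x63 blk=24 s=0: L1-HIT | VC []
  [2] addr=0x61 blk=24 s=0: L1-HIT | VC []
  [3] addr=0x47 blk=17 s=1: MISS | VC []
  [4] addr=0x54 blk=21 s=1: MISS | VC [17]
  [5] addr=0x74 blk=29 s=1: MISS | VC [17, 21]
  [6] addr=0x63 blk=24 s=0: L1-HIT | VC [17, 21]
  [7] addr=0x55 blk=21 s=1: VC-HIT | VC [17, 29]
  [8] addr=0x44 blk=17 s=1: VC-HIT | VC [21, 29]
  [9] addr=0x61 blk=24 s=0: L1-HIT | VC [21, 29]

VC = [21, 29]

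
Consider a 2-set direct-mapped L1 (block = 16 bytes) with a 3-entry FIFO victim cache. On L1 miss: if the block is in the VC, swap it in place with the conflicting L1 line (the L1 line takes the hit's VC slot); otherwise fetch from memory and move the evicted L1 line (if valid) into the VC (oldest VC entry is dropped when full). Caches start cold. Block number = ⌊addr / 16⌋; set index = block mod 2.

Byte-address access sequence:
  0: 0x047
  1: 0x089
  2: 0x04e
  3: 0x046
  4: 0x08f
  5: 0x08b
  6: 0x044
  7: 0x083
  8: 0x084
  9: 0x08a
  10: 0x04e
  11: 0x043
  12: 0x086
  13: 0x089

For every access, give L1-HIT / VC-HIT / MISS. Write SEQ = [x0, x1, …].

  [0] addr=0x47 blk=4 s=0: MISS | VC []
  [1] addr=0x89 blk=8 s=0: MISS | VC [4]
  [2] addr=0x4e blk=4 s=0: VC-HIT | VC [8]
  [3] addr=0x46 blk=4 s=0: L1-HIT | VC [8]
  [4] addr=0x8f blk=8 s=0: VC-HIT | VC [4]
  [5] addr=0x8b blk=8 s=0: L1-HIT | VC [4]
  [6] addr=0x44 blk=4 s=0: VC-HIT | VC [8]
  [7] addr=0x83 blk=8 s=0: VC-HIT | VC [4]
  [8] addr=0x84 blk=8 s=0: L1-HIT | VC [4]
  [9] addr=0x8a blk=8 s=0: L1-HIT | VC [4]
  [10] addr=0x4e blk=4 s=0: VC-HIT | VC [8]
  [11] addr=0x43 blk=4 s=0: L1-HIT | VC [8]
  [12] addr=0x86 blk=8 s=0: VC-HIT | VC [4]
  [13] addr=0x89 blk=8 s=0: L1-HIT | VC [4]

SEQ = [MISS, MISS, VC-HIT, L1-HIT, VC-HIT, L1-HIT, VC-HIT, VC-HIT, L1-HIT, L1-HIT, VC-HIT, L1-HIT, VC-HIT, L1-HIT]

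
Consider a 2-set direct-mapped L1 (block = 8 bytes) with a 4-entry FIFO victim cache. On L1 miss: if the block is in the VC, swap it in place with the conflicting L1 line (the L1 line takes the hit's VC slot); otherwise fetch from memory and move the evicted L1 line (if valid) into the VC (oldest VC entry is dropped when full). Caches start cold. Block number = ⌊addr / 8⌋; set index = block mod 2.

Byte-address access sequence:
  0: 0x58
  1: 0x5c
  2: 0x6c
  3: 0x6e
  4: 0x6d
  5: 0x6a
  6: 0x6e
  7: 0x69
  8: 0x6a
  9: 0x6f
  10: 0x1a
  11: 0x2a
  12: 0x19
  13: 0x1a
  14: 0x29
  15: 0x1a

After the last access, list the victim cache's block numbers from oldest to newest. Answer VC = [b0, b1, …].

VC = [11, 13, 5]

0: 0x58 (blk 11, set 1) → MISS  vc=[]
1: 0x5c (blk 11, set 1) → L1-HIT  vc=[]
2: 0x6c (blk 13, set 1) → MISS  vc=[11]
3: 0x6e (blk 13, set 1) → L1-HIT  vc=[11]
4: 0x6d (blk 13, set 1) → L1-HIT  vc=[11]
5: 0x6a (blk 13, set 1) → L1-HIT  vc=[11]
6: 0x6e (blk 13, set 1) → L1-HIT  vc=[11]
7: 0x69 (blk 13, set 1) → L1-HIT  vc=[11]
8: 0x6a (blk 13, set 1) → L1-HIT  vc=[11]
9: 0x6f (blk 13, set 1) → L1-HIT  vc=[11]
10: 0x1a (blk 3, set 1) → MISS  vc=[11, 13]
11: 0x2a (blk 5, set 1) → MISS  vc=[11, 13, 3]
12: 0x19 (blk 3, set 1) → VC-HIT  vc=[11, 13, 5]
13: 0x1a (blk 3, set 1) → L1-HIT  vc=[11, 13, 5]
14: 0x29 (blk 5, set 1) → VC-HIT  vc=[11, 13, 3]
15: 0x1a (blk 3, set 1) → VC-HIT  vc=[11, 13, 5]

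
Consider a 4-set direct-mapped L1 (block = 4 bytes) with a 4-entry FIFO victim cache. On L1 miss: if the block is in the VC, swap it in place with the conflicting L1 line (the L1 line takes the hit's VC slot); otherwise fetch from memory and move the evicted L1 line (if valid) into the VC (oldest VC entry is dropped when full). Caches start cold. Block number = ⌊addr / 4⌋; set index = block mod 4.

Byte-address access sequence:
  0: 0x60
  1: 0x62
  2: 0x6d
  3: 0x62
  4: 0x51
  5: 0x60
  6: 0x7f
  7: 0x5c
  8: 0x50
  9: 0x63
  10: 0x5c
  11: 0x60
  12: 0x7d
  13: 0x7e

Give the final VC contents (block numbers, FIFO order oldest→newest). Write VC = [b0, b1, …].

VC = [20, 27, 23]

0: 0x60 (blk 24, set 0) → MISS  vc=[]
1: 0x62 (blk 24, set 0) → L1-HIT  vc=[]
2: 0x6d (blk 27, set 3) → MISS  vc=[]
3: 0x62 (blk 24, set 0) → L1-HIT  vc=[]
4: 0x51 (blk 20, set 0) → MISS  vc=[24]
5: 0x60 (blk 24, set 0) → VC-HIT  vc=[20]
6: 0x7f (blk 31, set 3) → MISS  vc=[20, 27]
7: 0x5c (blk 23, set 3) → MISS  vc=[20, 27, 31]
8: 0x50 (blk 20, set 0) → VC-HIT  vc=[24, 27, 31]
9: 0x63 (blk 24, set 0) → VC-HIT  vc=[20, 27, 31]
10: 0x5c (blk 23, set 3) → L1-HIT  vc=[20, 27, 31]
11: 0x60 (blk 24, set 0) → L1-HIT  vc=[20, 27, 31]
12: 0x7d (blk 31, set 3) → VC-HIT  vc=[20, 27, 23]
13: 0x7e (blk 31, set 3) → L1-HIT  vc=[20, 27, 23]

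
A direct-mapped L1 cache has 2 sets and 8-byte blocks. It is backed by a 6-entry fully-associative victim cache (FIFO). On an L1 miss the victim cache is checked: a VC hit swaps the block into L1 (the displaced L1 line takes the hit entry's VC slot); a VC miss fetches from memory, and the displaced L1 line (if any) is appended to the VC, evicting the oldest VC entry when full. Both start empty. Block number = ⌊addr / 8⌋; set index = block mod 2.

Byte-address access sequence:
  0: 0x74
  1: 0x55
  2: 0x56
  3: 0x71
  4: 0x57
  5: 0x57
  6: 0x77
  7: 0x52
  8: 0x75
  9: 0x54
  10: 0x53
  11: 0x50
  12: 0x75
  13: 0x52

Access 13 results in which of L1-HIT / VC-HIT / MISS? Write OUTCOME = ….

  [0] addr=0x74 blk=14 s=0: MISS | VC []
  [1] addr=0x55 blk=10 s=0: MISS | VC [14]
  [2] addr=0x56 blk=10 s=0: L1-HIT | VC [14]
  [3] addr=0x71 blk=14 s=0: VC-HIT | VC [10]
  [4] addr=0x57 blk=10 s=0: VC-HIT | VC [14]
  [5] addr=0x57 blk=10 s=0: L1-HIT | VC [14]
  [6] addr=0x77 blk=14 s=0: VC-HIT | VC [10]
  [7] addr=0x52 blk=10 s=0: VC-HIT | VC [14]
  [8] addr=0x75 blk=14 s=0: VC-HIT | VC [10]
  [9] addr=0x54 blk=10 s=0: VC-HIT | VC [14]
  [10] addr=0x53 blk=10 s=0: L1-HIT | VC [14]
  [11] addr=0x50 blk=10 s=0: L1-HIT | VC [14]
  [12] addr=0x75 blk=14 s=0: VC-HIT | VC [10]
  [13] addr=0x52 blk=10 s=0: VC-HIT | VC [14]

OUTCOME = VC-HIT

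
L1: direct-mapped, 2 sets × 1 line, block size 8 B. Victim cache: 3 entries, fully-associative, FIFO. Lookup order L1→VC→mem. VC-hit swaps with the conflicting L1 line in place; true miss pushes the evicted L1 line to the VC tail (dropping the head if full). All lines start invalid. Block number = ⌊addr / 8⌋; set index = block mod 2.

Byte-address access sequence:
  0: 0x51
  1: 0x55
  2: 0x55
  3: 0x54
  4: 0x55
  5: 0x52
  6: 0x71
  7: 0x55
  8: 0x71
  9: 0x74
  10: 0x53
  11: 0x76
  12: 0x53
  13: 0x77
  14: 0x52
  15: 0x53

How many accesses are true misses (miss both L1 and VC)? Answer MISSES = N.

0: 0x51 (blk 10, set 0) → MISS  vc=[]
1: 0x55 (blk 10, set 0) → L1-HIT  vc=[]
2: 0x55 (blk 10, set 0) → L1-HIT  vc=[]
3: 0x54 (blk 10, set 0) → L1-HIT  vc=[]
4: 0x55 (blk 10, set 0) → L1-HIT  vc=[]
5: 0x52 (blk 10, set 0) → L1-HIT  vc=[]
6: 0x71 (blk 14, set 0) → MISS  vc=[10]
7: 0x55 (blk 10, set 0) → VC-HIT  vc=[14]
8: 0x71 (blk 14, set 0) → VC-HIT  vc=[10]
9: 0x74 (blk 14, set 0) → L1-HIT  vc=[10]
10: 0x53 (blk 10, set 0) → VC-HIT  vc=[14]
11: 0x76 (blk 14, set 0) → VC-HIT  vc=[10]
12: 0x53 (blk 10, set 0) → VC-HIT  vc=[14]
13: 0x77 (blk 14, set 0) → VC-HIT  vc=[10]
14: 0x52 (blk 10, set 0) → VC-HIT  vc=[14]
15: 0x53 (blk 10, set 0) → L1-HIT  vc=[14]

MISSES = 2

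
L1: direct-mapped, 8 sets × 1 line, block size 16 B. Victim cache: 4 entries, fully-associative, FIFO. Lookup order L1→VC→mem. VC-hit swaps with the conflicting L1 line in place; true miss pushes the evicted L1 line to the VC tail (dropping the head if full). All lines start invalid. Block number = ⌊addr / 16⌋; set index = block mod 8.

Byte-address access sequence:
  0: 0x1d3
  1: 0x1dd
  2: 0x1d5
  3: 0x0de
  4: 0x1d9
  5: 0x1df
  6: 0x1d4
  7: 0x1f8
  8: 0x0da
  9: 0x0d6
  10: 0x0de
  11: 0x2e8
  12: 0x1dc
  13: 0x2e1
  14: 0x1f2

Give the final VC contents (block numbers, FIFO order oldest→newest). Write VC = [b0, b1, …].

VC = [13]

  [0] addr=0x1d3 blk=29 s=5: MISS | VC []
  [1] addr=0x1dd blk=29 s=5: L1-HIT | VC []
  [2] addr=0x1d5 blk=29 s=5: L1-HIT | VC []
  [3] addr=0xde blk=13 s=5: MISS | VC [29]
  [4] addr=0x1d9 blk=29 s=5: VC-HIT | VC [13]
  [5] addr=0x1df blk=29 s=5: L1-HIT | VC [13]
  [6] addr=0x1d4 blk=29 s=5: L1-HIT | VC [13]
  [7] addr=0x1f8 blk=31 s=7: MISS | VC [13]
  [8] addr=0xda blk=13 s=5: VC-HIT | VC [29]
  [9] addr=0xd6 blk=13 s=5: L1-HIT | VC [29]
  [10] addr=0xde blk=13 s=5: L1-HIT | VC [29]
  [11] addr=0x2e8 blk=46 s=6: MISS | VC [29]
  [12] addr=0x1dc blk=29 s=5: VC-HIT | VC [13]
  [13] addr=0x2e1 blk=46 s=6: L1-HIT | VC [13]
  [14] addr=0x1f2 blk=31 s=7: L1-HIT | VC [13]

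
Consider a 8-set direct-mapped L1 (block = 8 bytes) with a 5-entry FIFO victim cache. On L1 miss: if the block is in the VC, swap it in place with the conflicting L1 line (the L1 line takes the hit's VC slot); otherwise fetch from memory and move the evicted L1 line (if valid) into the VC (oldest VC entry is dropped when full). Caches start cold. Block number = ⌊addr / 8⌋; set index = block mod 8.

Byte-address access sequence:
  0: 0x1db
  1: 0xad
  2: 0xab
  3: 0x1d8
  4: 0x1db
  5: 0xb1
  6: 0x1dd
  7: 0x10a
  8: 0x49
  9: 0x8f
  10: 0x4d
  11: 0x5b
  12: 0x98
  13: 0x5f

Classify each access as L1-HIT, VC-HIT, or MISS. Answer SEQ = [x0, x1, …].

SEQ = [MISS, MISS, L1-HIT, L1-HIT, L1-HIT, MISS, L1-HIT, MISS, MISS, MISS, VC-HIT, MISS, MISS, VC-HIT]

0: 0x1db (blk 59, set 3) → MISS  vc=[]
1: 0xad (blk 21, set 5) → MISS  vc=[]
2: 0xab (blk 21, set 5) → L1-HIT  vc=[]
3: 0x1d8 (blk 59, set 3) → L1-HIT  vc=[]
4: 0x1db (blk 59, set 3) → L1-HIT  vc=[]
5: 0xb1 (blk 22, set 6) → MISS  vc=[]
6: 0x1dd (blk 59, set 3) → L1-HIT  vc=[]
7: 0x10a (blk 33, set 1) → MISS  vc=[]
8: 0x49 (blk 9, set 1) → MISS  vc=[33]
9: 0x8f (blk 17, set 1) → MISS  vc=[33, 9]
10: 0x4d (blk 9, set 1) → VC-HIT  vc=[33, 17]
11: 0x5b (blk 11, set 3) → MISS  vc=[33, 17, 59]
12: 0x98 (blk 19, set 3) → MISS  vc=[33, 17, 59, 11]
13: 0x5f (blk 11, set 3) → VC-HIT  vc=[33, 17, 59, 19]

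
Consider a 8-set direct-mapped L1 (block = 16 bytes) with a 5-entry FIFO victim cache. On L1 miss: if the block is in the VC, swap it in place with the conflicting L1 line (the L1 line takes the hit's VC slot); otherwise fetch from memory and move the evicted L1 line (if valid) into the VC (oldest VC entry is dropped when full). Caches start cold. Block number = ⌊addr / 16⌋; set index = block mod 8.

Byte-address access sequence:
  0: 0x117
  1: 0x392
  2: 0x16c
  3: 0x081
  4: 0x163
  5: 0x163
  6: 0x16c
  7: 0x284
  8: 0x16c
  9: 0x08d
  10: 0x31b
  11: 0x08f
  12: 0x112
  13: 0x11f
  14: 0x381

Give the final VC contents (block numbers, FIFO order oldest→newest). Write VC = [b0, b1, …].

#0 0x117→b17/s1 MISS; vc=[]
#1 0x392→b57/s1 MISS; vc=[17]
#2 0x16c→b22/s6 MISS; vc=[17]
#3 0x81→b8/s0 MISS; vc=[17]
#4 0x163→b22/s6 L1-HIT; vc=[17]
#5 0x163→b22/s6 L1-HIT; vc=[17]
#6 0x16c→b22/s6 L1-HIT; vc=[17]
#7 0x284→b40/s0 MISS; vc=[17,8]
#8 0x16c→b22/s6 L1-HIT; vc=[17,8]
#9 0x8d→b8/s0 VC-HIT; vc=[17,40]
#10 0x31b→b49/s1 MISS; vc=[17,40,57]
#11 0x8f→b8/s0 L1-HIT; vc=[17,40,57]
#12 0x112→b17/s1 VC-HIT; vc=[49,40,57]
#13 0x11f→b17/s1 L1-HIT; vc=[49,40,57]
#14 0x381→b56/s0 MISS; vc=[49,40,57,8]

VC = [49, 40, 57, 8]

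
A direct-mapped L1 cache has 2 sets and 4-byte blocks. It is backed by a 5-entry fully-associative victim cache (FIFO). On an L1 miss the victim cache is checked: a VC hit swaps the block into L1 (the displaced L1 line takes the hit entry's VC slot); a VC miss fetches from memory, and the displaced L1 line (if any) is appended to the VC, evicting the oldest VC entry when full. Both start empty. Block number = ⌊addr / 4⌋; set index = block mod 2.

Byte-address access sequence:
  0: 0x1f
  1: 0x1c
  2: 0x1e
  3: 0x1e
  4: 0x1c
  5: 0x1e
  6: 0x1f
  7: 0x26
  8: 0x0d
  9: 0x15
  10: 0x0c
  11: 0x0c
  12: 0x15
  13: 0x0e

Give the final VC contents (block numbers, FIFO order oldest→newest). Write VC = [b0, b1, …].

VC = [7, 9, 5]

#0 0x1f→b7/s1 MISS; vc=[]
#1 0x1c→b7/s1 L1-HIT; vc=[]
#2 0x1e→b7/s1 L1-HIT; vc=[]
#3 0x1e→b7/s1 L1-HIT; vc=[]
#4 0x1c→b7/s1 L1-HIT; vc=[]
#5 0x1e→b7/s1 L1-HIT; vc=[]
#6 0x1f→b7/s1 L1-HIT; vc=[]
#7 0x26→b9/s1 MISS; vc=[7]
#8 0xd→b3/s1 MISS; vc=[7,9]
#9 0x15→b5/s1 MISS; vc=[7,9,3]
#10 0xc→b3/s1 VC-HIT; vc=[7,9,5]
#11 0xc→b3/s1 L1-HIT; vc=[7,9,5]
#12 0x15→b5/s1 VC-HIT; vc=[7,9,3]
#13 0xe→b3/s1 VC-HIT; vc=[7,9,5]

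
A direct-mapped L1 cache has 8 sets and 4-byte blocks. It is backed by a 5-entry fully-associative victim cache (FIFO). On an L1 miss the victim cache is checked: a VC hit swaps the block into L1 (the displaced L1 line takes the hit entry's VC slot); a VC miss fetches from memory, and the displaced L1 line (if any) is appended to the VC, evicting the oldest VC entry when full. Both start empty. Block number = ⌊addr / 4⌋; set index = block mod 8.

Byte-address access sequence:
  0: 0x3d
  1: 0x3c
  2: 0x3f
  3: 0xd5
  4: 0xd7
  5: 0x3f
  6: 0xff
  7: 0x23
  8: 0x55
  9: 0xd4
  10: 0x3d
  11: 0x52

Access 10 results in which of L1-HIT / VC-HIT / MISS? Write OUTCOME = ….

#0 0x3d→b15/s7 MISS; vc=[]
#1 0x3c→b15/s7 L1-HIT; vc=[]
#2 0x3f→b15/s7 L1-HIT; vc=[]
#3 0xd5→b53/s5 MISS; vc=[]
#4 0xd7→b53/s5 L1-HIT; vc=[]
#5 0x3f→b15/s7 L1-HIT; vc=[]
#6 0xff→b63/s7 MISS; vc=[15]
#7 0x23→b8/s0 MISS; vc=[15]
#8 0x55→b21/s5 MISS; vc=[15,53]
#9 0xd4→b53/s5 VC-HIT; vc=[15,21]
#10 0x3d→b15/s7 VC-HIT; vc=[63,21]
#11 0x52→b20/s4 MISS; vc=[63,21]

OUTCOME = VC-HIT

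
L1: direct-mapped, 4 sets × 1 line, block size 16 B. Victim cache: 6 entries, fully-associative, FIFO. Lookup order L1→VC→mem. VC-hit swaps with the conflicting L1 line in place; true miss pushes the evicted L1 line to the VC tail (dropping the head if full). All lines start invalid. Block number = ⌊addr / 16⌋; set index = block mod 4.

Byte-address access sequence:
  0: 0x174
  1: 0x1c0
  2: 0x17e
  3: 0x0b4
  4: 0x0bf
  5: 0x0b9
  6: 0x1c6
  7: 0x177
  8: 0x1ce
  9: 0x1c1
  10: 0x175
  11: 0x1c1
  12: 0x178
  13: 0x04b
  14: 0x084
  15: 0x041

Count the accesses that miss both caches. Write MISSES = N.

0: 0x174 (blk 23, set 3) → MISS  vc=[]
1: 0x1c0 (blk 28, set 0) → MISS  vc=[]
2: 0x17e (blk 23, set 3) → L1-HIT  vc=[]
3: 0xb4 (blk 11, set 3) → MISS  vc=[23]
4: 0xbf (blk 11, set 3) → L1-HIT  vc=[23]
5: 0xb9 (blk 11, set 3) → L1-HIT  vc=[23]
6: 0x1c6 (blk 28, set 0) → L1-HIT  vc=[23]
7: 0x177 (blk 23, set 3) → VC-HIT  vc=[11]
8: 0x1ce (blk 28, set 0) → L1-HIT  vc=[11]
9: 0x1c1 (blk 28, set 0) → L1-HIT  vc=[11]
10: 0x175 (blk 23, set 3) → L1-HIT  vc=[11]
11: 0x1c1 (blk 28, set 0) → L1-HIT  vc=[11]
12: 0x178 (blk 23, set 3) → L1-HIT  vc=[11]
13: 0x4b (blk 4, set 0) → MISS  vc=[11, 28]
14: 0x84 (blk 8, set 0) → MISS  vc=[11, 28, 4]
15: 0x41 (blk 4, set 0) → VC-HIT  vc=[11, 28, 8]

MISSES = 5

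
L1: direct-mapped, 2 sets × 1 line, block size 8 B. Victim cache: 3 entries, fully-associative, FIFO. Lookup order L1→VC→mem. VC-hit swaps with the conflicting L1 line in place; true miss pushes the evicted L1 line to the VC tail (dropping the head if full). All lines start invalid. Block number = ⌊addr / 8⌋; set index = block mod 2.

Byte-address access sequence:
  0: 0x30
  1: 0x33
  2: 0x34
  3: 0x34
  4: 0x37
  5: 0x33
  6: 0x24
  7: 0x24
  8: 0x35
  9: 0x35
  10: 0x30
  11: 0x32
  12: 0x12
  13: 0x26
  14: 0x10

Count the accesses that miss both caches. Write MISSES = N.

MISSES = 3

#0 0x30→b6/s0 MISS; vc=[]
#1 0x33→b6/s0 L1-HIT; vc=[]
#2 0x34→b6/s0 L1-HIT; vc=[]
#3 0x34→b6/s0 L1-HIT; vc=[]
#4 0x37→b6/s0 L1-HIT; vc=[]
#5 0x33→b6/s0 L1-HIT; vc=[]
#6 0x24→b4/s0 MISS; vc=[6]
#7 0x24→b4/s0 L1-HIT; vc=[6]
#8 0x35→b6/s0 VC-HIT; vc=[4]
#9 0x35→b6/s0 L1-HIT; vc=[4]
#10 0x30→b6/s0 L1-HIT; vc=[4]
#11 0x32→b6/s0 L1-HIT; vc=[4]
#12 0x12→b2/s0 MISS; vc=[4,6]
#13 0x26→b4/s0 VC-HIT; vc=[2,6]
#14 0x10→b2/s0 VC-HIT; vc=[4,6]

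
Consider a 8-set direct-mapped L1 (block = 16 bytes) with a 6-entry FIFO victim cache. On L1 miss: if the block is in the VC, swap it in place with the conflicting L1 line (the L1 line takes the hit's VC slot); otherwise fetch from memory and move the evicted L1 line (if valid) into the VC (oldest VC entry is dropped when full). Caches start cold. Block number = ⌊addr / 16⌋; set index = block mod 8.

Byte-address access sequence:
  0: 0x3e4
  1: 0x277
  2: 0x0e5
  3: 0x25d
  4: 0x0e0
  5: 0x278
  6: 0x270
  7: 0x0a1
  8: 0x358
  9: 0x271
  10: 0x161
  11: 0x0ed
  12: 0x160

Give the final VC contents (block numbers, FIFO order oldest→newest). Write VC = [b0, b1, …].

0: 0x3e4 (blk 62, set 6) → MISS  vc=[]
1: 0x277 (blk 39, set 7) → MISS  vc=[]
2: 0xe5 (blk 14, set 6) → MISS  vc=[62]
3: 0x25d (blk 37, set 5) → MISS  vc=[62]
4: 0xe0 (blk 14, set 6) → L1-HIT  vc=[62]
5: 0x278 (blk 39, set 7) → L1-HIT  vc=[62]
6: 0x270 (blk 39, set 7) → L1-HIT  vc=[62]
7: 0xa1 (blk 10, set 2) → MISS  vc=[62]
8: 0x358 (blk 53, set 5) → MISS  vc=[62, 37]
9: 0x271 (blk 39, set 7) → L1-HIT  vc=[62, 37]
10: 0x161 (blk 22, set 6) → MISS  vc=[62, 37, 14]
11: 0xed (blk 14, set 6) → VC-HIT  vc=[62, 37, 22]
12: 0x160 (blk 22, set 6) → VC-HIT  vc=[62, 37, 14]

VC = [62, 37, 14]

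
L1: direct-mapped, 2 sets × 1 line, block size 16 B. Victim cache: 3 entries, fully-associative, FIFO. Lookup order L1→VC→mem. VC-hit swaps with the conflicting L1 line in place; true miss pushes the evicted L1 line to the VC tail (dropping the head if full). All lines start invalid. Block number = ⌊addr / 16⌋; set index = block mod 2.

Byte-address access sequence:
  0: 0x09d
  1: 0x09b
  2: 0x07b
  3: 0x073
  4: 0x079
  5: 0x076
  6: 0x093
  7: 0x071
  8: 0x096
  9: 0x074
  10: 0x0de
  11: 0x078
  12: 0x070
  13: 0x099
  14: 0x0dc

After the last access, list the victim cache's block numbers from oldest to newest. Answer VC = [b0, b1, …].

0: 0x9d (blk 9, set 1) → MISS  vc=[]
1: 0x9b (blk 9, set 1) → L1-HIT  vc=[]
2: 0x7b (blk 7, set 1) → MISS  vc=[9]
3: 0x73 (blk 7, set 1) → L1-HIT  vc=[9]
4: 0x79 (blk 7, set 1) → L1-HIT  vc=[9]
5: 0x76 (blk 7, set 1) → L1-HIT  vc=[9]
6: 0x93 (blk 9, set 1) → VC-HIT  vc=[7]
7: 0x71 (blk 7, set 1) → VC-HIT  vc=[9]
8: 0x96 (blk 9, set 1) → VC-HIT  vc=[7]
9: 0x74 (blk 7, set 1) → VC-HIT  vc=[9]
10: 0xde (blk 13, set 1) → MISS  vc=[9, 7]
11: 0x78 (blk 7, set 1) → VC-HIT  vc=[9, 13]
12: 0x70 (blk 7, set 1) → L1-HIT  vc=[9, 13]
13: 0x99 (blk 9, set 1) → VC-HIT  vc=[7, 13]
14: 0xdc (blk 13, set 1) → VC-HIT  vc=[7, 9]

VC = [7, 9]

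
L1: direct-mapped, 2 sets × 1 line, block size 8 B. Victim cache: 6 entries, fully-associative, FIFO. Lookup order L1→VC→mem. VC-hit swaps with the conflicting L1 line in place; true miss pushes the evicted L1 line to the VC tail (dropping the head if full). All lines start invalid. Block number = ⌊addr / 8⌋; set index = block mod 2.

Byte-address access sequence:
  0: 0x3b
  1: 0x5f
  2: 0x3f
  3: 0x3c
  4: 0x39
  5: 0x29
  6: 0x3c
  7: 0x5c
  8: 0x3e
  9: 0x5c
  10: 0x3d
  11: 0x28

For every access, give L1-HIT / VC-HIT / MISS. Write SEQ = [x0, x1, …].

SEQ = [MISS, MISS, VC-HIT, L1-HIT, L1-HIT, MISS, VC-HIT, VC-HIT, VC-HIT, VC-HIT, VC-HIT, VC-HIT]

0: 0x3b (blk 7, set 1) → MISS  vc=[]
1: 0x5f (blk 11, set 1) → MISS  vc=[7]
2: 0x3f (blk 7, set 1) → VC-HIT  vc=[11]
3: 0x3c (blk 7, set 1) → L1-HIT  vc=[11]
4: 0x39 (blk 7, set 1) → L1-HIT  vc=[11]
5: 0x29 (blk 5, set 1) → MISS  vc=[11, 7]
6: 0x3c (blk 7, set 1) → VC-HIT  vc=[11, 5]
7: 0x5c (blk 11, set 1) → VC-HIT  vc=[7, 5]
8: 0x3e (blk 7, set 1) → VC-HIT  vc=[11, 5]
9: 0x5c (blk 11, set 1) → VC-HIT  vc=[7, 5]
10: 0x3d (blk 7, set 1) → VC-HIT  vc=[11, 5]
11: 0x28 (blk 5, set 1) → VC-HIT  vc=[11, 7]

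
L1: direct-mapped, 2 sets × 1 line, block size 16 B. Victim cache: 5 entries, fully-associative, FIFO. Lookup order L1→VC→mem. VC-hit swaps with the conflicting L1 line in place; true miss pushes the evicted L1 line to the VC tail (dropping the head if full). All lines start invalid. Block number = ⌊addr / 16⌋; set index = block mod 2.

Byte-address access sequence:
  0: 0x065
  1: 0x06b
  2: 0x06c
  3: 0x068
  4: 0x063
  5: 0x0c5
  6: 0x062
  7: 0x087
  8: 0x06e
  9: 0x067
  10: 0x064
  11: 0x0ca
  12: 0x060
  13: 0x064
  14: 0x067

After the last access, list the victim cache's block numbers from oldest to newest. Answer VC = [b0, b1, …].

VC = [12, 8]

  [0] addr=0x65 blk=6 s=0: MISS | VC []
  [1] addr=0x6b blk=6 s=0: L1-HIT | VC []
  [2] addr=0x6c blk=6 s=0: L1-HIT | VC []
  [3] addr=0x68 blk=6 s=0: L1-HIT | VC []
  [4] addr=0x63 blk=6 s=0: L1-HIT | VC []
  [5] addr=0xc5 blk=12 s=0: MISS | VC [6]
  [6] addr=0x62 blk=6 s=0: VC-HIT | VC [12]
  [7] addr=0x87 blk=8 s=0: MISS | VC [12, 6]
  [8] addr=0x6e blk=6 s=0: VC-HIT | VC [12, 8]
  [9] addr=0x67 blk=6 s=0: L1-HIT | VC [12, 8]
  [10] addr=0x64 blk=6 s=0: L1-HIT | VC [12, 8]
  [11] addr=0xca blk=12 s=0: VC-HIT | VC [6, 8]
  [12] addr=0x60 blk=6 s=0: VC-HIT | VC [12, 8]
  [13] addr=0x64 blk=6 s=0: L1-HIT | VC [12, 8]
  [14] addr=0x67 blk=6 s=0: L1-HIT | VC [12, 8]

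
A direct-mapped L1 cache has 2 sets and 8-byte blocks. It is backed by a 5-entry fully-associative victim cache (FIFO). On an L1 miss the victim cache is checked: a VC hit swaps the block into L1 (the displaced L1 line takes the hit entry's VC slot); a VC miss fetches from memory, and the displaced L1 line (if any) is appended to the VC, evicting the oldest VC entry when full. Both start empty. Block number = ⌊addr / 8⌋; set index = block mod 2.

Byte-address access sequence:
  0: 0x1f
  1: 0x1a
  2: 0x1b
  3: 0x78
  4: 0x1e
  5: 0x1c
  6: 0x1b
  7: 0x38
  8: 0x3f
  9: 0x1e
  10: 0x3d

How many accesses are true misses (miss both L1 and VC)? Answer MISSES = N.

#0 0x1f→b3/s1 MISS; vc=[]
#1 0x1a→b3/s1 L1-HIT; vc=[]
#2 0x1b→b3/s1 L1-HIT; vc=[]
#3 0x78→b15/s1 MISS; vc=[3]
#4 0x1e→b3/s1 VC-HIT; vc=[15]
#5 0x1c→b3/s1 L1-HIT; vc=[15]
#6 0x1b→b3/s1 L1-HIT; vc=[15]
#7 0x38→b7/s1 MISS; vc=[15,3]
#8 0x3f→b7/s1 L1-HIT; vc=[15,3]
#9 0x1e→b3/s1 VC-HIT; vc=[15,7]
#10 0x3d→b7/s1 VC-HIT; vc=[15,3]

MISSES = 3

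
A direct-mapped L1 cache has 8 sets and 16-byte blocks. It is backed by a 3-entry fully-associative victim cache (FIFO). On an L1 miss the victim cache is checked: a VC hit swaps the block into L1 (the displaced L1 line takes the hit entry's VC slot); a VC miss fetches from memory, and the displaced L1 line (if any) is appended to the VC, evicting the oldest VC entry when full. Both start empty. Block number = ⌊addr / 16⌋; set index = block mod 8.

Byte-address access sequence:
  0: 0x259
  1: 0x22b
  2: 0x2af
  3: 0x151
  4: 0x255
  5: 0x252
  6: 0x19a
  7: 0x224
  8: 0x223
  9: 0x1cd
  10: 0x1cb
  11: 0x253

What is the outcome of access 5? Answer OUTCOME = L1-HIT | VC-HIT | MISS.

OUTCOME = L1-HIT

  [0] addr=0x259 blk=37 s=5: MISS | VC []
  [1] addr=0x22b blk=34 s=2: MISS | VC []
  [2] addr=0x2af blk=42 s=2: MISS | VC [34]
  [3] addr=0x151 blk=21 s=5: MISS | VC [34, 37]
  [4] addr=0x255 blk=37 s=5: VC-HIT | VC [34, 21]
  [5] addr=0x252 blk=37 s=5: L1-HIT | VC [34, 21]
  [6] addr=0x19a blk=25 s=1: MISS | VC [34, 21]
  [7] addr=0x224 blk=34 s=2: VC-HIT | VC [42, 21]
  [8] addr=0x223 blk=34 s=2: L1-HIT | VC [42, 21]
  [9] addr=0x1cd blk=28 s=4: MISS | VC [42, 21]
  [10] addr=0x1cb blk=28 s=4: L1-HIT | VC [42, 21]
  [11] addr=0x253 blk=37 s=5: L1-HIT | VC [42, 21]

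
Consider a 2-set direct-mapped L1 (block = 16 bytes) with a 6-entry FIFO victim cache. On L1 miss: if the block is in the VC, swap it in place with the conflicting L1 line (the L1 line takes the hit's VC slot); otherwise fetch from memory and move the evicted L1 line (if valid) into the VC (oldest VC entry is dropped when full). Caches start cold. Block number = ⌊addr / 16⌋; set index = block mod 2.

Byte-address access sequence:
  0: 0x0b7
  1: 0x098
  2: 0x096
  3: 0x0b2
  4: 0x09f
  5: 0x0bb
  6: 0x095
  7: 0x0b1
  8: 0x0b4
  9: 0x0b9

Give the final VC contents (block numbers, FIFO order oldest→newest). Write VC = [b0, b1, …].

VC = [9]

#0 0xb7→b11/s1 MISS; vc=[]
#1 0x98→b9/s1 MISS; vc=[11]
#2 0x96→b9/s1 L1-HIT; vc=[11]
#3 0xb2→b11/s1 VC-HIT; vc=[9]
#4 0x9f→b9/s1 VC-HIT; vc=[11]
#5 0xbb→b11/s1 VC-HIT; vc=[9]
#6 0x95→b9/s1 VC-HIT; vc=[11]
#7 0xb1→b11/s1 VC-HIT; vc=[9]
#8 0xb4→b11/s1 L1-HIT; vc=[9]
#9 0xb9→b11/s1 L1-HIT; vc=[9]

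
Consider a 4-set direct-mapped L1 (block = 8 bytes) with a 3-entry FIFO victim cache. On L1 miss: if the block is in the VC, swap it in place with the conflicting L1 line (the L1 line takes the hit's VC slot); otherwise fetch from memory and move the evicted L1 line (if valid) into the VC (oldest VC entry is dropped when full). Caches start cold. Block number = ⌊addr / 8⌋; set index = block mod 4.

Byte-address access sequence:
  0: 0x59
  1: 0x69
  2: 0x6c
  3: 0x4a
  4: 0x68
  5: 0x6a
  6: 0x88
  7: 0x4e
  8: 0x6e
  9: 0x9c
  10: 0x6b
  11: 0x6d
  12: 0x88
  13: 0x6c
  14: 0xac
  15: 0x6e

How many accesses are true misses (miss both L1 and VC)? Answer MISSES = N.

#0 0x59→b11/s3 MISS; vc=[]
#1 0x69→b13/s1 MISS; vc=[]
#2 0x6c→b13/s1 L1-HIT; vc=[]
#3 0x4a→b9/s1 MISS; vc=[13]
#4 0x68→b13/s1 VC-HIT; vc=[9]
#5 0x6a→b13/s1 L1-HIT; vc=[9]
#6 0x88→b17/s1 MISS; vc=[9,13]
#7 0x4e→b9/s1 VC-HIT; vc=[17,13]
#8 0x6e→b13/s1 VC-HIT; vc=[17,9]
#9 0x9c→b19/s3 MISS; vc=[17,9,11]
#10 0x6b→b13/s1 L1-HIT; vc=[17,9,11]
#11 0x6d→b13/s1 L1-HIT; vc=[17,9,11]
#12 0x88→b17/s1 VC-HIT; vc=[13,9,11]
#13 0x6c→b13/s1 VC-HIT; vc=[17,9,11]
#14 0xac→b21/s1 MISS; vc=[9,11,13]
#15 0x6e→b13/s1 VC-HIT; vc=[9,11,21]

MISSES = 6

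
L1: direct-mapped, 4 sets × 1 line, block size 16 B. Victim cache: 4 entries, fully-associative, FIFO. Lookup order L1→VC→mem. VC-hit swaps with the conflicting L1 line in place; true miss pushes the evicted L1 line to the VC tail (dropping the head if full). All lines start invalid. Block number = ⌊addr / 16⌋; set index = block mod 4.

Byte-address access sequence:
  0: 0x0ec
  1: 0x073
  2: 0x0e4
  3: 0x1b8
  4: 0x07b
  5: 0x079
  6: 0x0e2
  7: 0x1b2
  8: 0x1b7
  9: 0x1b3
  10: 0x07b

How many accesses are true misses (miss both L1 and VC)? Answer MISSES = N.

#0 0xec→b14/s2 MISS; vc=[]
#1 0x73→b7/s3 MISS; vc=[]
#2 0xe4→b14/s2 L1-HIT; vc=[]
#3 0x1b8→b27/s3 MISS; vc=[7]
#4 0x7b→b7/s3 VC-HIT; vc=[27]
#5 0x79→b7/s3 L1-HIT; vc=[27]
#6 0xe2→b14/s2 L1-HIT; vc=[27]
#7 0x1b2→b27/s3 VC-HIT; vc=[7]
#8 0x1b7→b27/s3 L1-HIT; vc=[7]
#9 0x1b3→b27/s3 L1-HIT; vc=[7]
#10 0x7b→b7/s3 VC-HIT; vc=[27]

MISSES = 3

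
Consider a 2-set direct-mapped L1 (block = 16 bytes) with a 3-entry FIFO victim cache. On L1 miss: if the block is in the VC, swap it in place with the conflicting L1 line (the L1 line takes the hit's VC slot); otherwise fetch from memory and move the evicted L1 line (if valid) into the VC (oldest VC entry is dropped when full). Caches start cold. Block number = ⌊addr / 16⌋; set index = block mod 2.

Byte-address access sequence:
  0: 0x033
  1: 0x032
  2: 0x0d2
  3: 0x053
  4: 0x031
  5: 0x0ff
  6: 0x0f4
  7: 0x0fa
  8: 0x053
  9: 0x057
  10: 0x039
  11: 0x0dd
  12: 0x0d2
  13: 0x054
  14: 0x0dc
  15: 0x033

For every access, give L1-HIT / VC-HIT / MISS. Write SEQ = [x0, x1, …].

SEQ = [MISS, L1-HIT, MISS, MISS, VC-HIT, MISS, L1-HIT, L1-HIT, VC-HIT, L1-HIT, VC-HIT, VC-HIT, L1-HIT, VC-HIT, VC-HIT, VC-HIT]

#0 0x33→b3/s1 MISS; vc=[]
#1 0x32→b3/s1 L1-HIT; vc=[]
#2 0xd2→b13/s1 MISS; vc=[3]
#3 0x53→b5/s1 MISS; vc=[3,13]
#4 0x31→b3/s1 VC-HIT; vc=[5,13]
#5 0xff→b15/s1 MISS; vc=[5,13,3]
#6 0xf4→b15/s1 L1-HIT; vc=[5,13,3]
#7 0xfa→b15/s1 L1-HIT; vc=[5,13,3]
#8 0x53→b5/s1 VC-HIT; vc=[15,13,3]
#9 0x57→b5/s1 L1-HIT; vc=[15,13,3]
#10 0x39→b3/s1 VC-HIT; vc=[15,13,5]
#11 0xdd→b13/s1 VC-HIT; vc=[15,3,5]
#12 0xd2→b13/s1 L1-HIT; vc=[15,3,5]
#13 0x54→b5/s1 VC-HIT; vc=[15,3,13]
#14 0xdc→b13/s1 VC-HIT; vc=[15,3,5]
#15 0x33→b3/s1 VC-HIT; vc=[15,13,5]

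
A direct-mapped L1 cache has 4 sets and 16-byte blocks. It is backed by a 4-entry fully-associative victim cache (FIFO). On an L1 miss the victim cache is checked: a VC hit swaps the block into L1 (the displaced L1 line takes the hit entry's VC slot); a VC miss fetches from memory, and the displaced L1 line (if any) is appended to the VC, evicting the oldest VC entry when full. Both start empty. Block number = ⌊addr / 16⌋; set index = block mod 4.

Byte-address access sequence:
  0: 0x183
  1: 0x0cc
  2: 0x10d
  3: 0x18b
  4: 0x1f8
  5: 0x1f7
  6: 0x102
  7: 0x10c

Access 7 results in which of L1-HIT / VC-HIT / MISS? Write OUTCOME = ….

OUTCOME = L1-HIT

#0 0x183→b24/s0 MISS; vc=[]
#1 0xcc→b12/s0 MISS; vc=[24]
#2 0x10d→b16/s0 MISS; vc=[24,12]
#3 0x18b→b24/s0 VC-HIT; vc=[16,12]
#4 0x1f8→b31/s3 MISS; vc=[16,12]
#5 0x1f7→b31/s3 L1-HIT; vc=[16,12]
#6 0x102→b16/s0 VC-HIT; vc=[24,12]
#7 0x10c→b16/s0 L1-HIT; vc=[24,12]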